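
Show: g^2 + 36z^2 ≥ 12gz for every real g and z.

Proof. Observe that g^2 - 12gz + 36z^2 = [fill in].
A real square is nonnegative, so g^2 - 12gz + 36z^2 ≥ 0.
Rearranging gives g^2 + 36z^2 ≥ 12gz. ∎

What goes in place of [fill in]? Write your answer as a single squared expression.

(g - 6z)^2

g^2 - 12gz + 36z^2 is a perfect-square trinomial: the outer terms are (g)^2 and (6z)^2, and the cross term is -2·g·6z.
So g^2 - 12gz + 36z^2 = (g - 6z)^2 ≥ 0.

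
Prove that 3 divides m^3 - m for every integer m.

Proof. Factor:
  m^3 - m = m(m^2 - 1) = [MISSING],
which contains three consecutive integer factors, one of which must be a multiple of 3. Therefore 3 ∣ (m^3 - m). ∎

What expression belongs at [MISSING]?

m(m^2 - 1) = m(m - 1)(m + 1) = (m - 1)m(m + 1).
These three factors are consecutive integers, so their product is divisible by 3.

(m - 1)m(m + 1)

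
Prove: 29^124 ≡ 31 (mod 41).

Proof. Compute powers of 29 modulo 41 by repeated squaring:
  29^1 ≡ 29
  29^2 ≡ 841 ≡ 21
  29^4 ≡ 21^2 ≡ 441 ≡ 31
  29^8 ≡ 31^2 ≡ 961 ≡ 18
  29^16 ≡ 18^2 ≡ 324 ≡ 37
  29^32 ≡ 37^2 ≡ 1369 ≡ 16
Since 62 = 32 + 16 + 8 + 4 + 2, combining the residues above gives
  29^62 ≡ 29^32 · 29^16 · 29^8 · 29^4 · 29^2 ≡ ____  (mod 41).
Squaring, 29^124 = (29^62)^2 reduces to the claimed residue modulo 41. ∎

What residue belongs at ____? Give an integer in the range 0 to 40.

Multiply the listed residues: 16 · 37 · 18 · 31 · 21 = 592 → 10656 → 330336 → 6937056.
Reducing modulo 41: 6937056 = 169196·41 + 20, so 29^62 ≡ 20.

20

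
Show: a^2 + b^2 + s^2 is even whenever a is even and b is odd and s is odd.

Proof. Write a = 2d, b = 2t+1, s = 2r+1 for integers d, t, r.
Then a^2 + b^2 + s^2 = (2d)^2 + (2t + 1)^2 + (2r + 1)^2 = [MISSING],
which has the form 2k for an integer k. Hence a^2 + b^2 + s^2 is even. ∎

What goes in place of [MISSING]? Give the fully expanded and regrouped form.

2(2d^2 + 2r^2 + 2r + 2t^2 + 2t + 1)

(2d)^2 + (2t + 1)^2 + (2r + 1)^2 = 4d^2 + 4r^2 + 4r + 4t^2 + 4t + 2
= 2(2d^2 + 2r^2 + 2r + 2t^2 + 2t + 1).
Since 2d^2 + 2r^2 + 2r + 2t^2 + 2t + 1 is an integer, the sum of squares is of the form 2k for an integer k.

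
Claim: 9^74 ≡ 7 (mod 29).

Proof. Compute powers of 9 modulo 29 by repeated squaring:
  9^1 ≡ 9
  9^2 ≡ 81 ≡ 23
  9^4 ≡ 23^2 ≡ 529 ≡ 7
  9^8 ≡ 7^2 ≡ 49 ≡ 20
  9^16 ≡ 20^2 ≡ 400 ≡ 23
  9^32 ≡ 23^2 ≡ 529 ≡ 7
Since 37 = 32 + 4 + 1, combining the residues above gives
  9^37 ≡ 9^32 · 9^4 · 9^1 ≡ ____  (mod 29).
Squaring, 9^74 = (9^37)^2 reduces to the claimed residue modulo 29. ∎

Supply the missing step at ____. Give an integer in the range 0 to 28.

9^32 · 9^4 · 9^1 ≡ 7 · 7 · 9 = 441.
441 mod 29 = 6, so 9^37 ≡ 6 (mod 29).

6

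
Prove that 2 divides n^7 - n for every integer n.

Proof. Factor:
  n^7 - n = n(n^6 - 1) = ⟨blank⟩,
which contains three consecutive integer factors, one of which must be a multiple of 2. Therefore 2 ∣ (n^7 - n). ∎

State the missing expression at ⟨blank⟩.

(n - 1)n(n + 1)(n^4 + n^2 + 1)

n^6 - 1 = (n^2 - 1)(n^4 + n^2 + 1), and n^2 - 1 = (n-1)(n+1).
So n(n^6 - 1) = (n - 1)n(n + 1)(n^4 + n^2 + 1).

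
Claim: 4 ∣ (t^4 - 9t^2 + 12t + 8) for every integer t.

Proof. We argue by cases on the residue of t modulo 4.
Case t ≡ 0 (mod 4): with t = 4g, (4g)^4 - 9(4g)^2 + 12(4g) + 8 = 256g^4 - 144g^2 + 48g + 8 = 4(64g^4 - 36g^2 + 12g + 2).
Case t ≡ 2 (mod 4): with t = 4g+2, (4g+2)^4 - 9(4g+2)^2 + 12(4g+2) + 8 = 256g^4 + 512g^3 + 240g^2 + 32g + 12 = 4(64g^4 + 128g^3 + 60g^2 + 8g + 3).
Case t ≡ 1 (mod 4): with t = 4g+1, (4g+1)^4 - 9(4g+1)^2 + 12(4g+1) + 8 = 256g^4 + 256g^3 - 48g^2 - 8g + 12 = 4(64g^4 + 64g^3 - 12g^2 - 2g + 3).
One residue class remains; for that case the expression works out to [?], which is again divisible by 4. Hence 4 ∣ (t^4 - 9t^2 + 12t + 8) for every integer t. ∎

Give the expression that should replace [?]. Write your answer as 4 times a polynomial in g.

Only t ≡ 3 (mod 4) is unaccounted for. Put t = 4g+3:
(4g+3)^4 - 9(4g+3)^2 + 12(4g+3) + 8 expands to 256g^4 + 768g^3 + 720g^2 + 264g + 44,
and factoring out 4 leaves 4(64g^4 + 192g^3 + 180g^2 + 66g + 11).

4(64g^4 + 192g^3 + 180g^2 + 66g + 11)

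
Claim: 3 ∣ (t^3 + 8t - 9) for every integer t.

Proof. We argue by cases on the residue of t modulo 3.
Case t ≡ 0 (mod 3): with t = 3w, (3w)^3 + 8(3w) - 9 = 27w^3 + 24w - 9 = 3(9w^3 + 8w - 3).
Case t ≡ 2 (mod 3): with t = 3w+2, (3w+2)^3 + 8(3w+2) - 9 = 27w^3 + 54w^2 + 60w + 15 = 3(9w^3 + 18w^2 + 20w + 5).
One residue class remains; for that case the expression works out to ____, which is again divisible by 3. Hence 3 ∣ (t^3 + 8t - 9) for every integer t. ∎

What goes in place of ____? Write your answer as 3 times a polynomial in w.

3(9w^3 + 9w^2 + 11w)

The residues treated are {0, 2}, so the missing case is t ≡ 1 (mod 3); write t = 3w+1.
Then (3w+1)^3 + 8(3w+1) - 9 = 27w^3 + 27w^2 + 33w = 3(9w^3 + 9w^2 + 11w).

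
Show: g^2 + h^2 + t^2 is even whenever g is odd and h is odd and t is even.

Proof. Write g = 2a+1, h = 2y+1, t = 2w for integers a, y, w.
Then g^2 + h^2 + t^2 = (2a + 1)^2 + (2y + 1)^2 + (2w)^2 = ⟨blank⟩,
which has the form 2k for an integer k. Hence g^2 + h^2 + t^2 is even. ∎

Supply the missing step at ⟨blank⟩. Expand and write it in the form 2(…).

2(2a^2 + 2a + 2w^2 + 2y^2 + 2y + 1)

Expanding: (2a + 1)^2 + (2y + 1)^2 + (2w)^2 = 4a^2 + 4a + 4w^2 + 4y^2 + 4y + 2.
Every term is even; pulling out the factor of 2 gives 2(2a^2 + 2a + 2w^2 + 2y^2 + 2y + 1).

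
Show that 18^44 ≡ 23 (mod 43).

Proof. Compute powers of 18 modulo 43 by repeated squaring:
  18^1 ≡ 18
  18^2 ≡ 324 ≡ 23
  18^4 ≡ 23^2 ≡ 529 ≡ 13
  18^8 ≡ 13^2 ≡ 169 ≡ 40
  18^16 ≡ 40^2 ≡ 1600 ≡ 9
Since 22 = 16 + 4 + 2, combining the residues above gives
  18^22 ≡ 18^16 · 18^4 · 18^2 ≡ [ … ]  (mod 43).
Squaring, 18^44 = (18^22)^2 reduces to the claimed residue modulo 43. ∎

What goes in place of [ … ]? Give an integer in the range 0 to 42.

25

Multiply the listed residues: 9 · 13 · 23 = 117 → 2691.
Reducing modulo 43: 2691 = 62·43 + 25, so 18^22 ≡ 25.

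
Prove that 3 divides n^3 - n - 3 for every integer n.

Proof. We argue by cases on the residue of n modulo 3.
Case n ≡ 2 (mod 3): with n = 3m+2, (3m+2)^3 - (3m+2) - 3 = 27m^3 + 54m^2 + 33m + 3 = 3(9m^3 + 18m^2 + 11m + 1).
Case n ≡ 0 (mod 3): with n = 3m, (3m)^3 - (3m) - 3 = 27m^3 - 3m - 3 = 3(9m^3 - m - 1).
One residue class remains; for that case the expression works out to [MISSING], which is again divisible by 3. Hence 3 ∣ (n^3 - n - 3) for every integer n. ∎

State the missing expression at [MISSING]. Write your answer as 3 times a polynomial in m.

3(9m^3 + 9m^2 + 2m - 1)

Only n ≡ 1 (mod 3) is unaccounted for. Put n = 3m+1:
(3m+1)^3 - (3m+1) - 3 expands to 27m^3 + 27m^2 + 6m - 3,
and factoring out 3 leaves 3(9m^3 + 9m^2 + 2m - 1).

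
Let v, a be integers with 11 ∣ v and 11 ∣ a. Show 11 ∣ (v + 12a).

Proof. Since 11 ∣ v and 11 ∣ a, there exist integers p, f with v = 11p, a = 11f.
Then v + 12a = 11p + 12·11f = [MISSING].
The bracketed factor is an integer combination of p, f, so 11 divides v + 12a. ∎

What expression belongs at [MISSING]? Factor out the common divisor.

11(12f + p)

Each term has a factor of 11: 11p + 12·11f = 11·(12f + p).
Since 12f + p is an integer, 11 ∣ (v + 12a).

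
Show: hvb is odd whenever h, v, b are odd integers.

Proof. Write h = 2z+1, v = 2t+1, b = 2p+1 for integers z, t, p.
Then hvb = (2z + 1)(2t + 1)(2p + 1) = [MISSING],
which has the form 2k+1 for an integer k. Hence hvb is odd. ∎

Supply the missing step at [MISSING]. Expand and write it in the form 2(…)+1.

2(4ptz + 2pt + 2pz + p + 2tz + t + z) + 1

(2z + 1)(2t + 1)(2p + 1) = 8ptz + 4pt + 4pz + 2p + 4tz + 2t + 2z + 1
= 2(4ptz + 2pt + 2pz + p + 2tz + t + z) + 1.
Since 4ptz + 2pt + 2pz + p + 2tz + t + z is an integer, the product is of the form 2k+1 for an integer k.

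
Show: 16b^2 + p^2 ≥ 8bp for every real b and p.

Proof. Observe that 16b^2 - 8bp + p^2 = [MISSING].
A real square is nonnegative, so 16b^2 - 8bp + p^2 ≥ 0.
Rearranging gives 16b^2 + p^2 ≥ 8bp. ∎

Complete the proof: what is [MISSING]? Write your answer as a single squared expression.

16b^2 - 8bp + p^2 is a perfect-square trinomial: the outer terms are (4b)^2 and (p)^2, and the cross term is -2·4b·p.
So 16b^2 - 8bp + p^2 = (4b - p)^2 ≥ 0.

(4b - p)^2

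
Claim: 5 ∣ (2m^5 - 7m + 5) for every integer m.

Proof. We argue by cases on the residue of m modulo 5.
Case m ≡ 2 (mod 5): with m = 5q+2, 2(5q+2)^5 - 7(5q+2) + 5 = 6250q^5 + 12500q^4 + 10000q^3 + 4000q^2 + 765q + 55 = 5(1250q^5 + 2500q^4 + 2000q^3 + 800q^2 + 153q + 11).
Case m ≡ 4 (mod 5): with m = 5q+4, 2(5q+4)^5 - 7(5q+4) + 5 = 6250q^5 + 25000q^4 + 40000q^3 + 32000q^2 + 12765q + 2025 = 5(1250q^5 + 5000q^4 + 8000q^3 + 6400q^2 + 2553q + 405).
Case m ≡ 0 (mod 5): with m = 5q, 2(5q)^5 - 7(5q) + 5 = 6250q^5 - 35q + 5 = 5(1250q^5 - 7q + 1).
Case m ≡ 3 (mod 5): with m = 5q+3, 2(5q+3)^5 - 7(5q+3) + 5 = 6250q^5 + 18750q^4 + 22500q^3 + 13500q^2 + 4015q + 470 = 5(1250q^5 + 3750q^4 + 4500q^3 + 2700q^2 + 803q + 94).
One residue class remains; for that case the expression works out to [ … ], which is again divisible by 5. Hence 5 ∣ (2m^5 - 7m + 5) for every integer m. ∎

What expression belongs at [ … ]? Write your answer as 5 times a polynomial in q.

5(1250q^5 + 1250q^4 + 500q^3 + 100q^2 + 3q)

Only m ≡ 1 (mod 5) is unaccounted for. Put m = 5q+1:
2(5q+1)^5 - 7(5q+1) + 5 expands to 6250q^5 + 6250q^4 + 2500q^3 + 500q^2 + 15q,
and factoring out 5 leaves 5(1250q^5 + 1250q^4 + 500q^3 + 100q^2 + 3q).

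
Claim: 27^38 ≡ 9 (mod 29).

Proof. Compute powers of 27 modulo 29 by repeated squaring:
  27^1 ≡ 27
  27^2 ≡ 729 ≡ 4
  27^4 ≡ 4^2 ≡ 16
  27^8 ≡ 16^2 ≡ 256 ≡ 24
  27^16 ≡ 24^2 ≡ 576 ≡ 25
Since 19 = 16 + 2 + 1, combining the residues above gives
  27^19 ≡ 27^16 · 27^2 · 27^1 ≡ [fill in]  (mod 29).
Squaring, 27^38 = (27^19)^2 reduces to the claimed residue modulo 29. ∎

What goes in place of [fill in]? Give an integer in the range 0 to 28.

3

Multiply the listed residues: 25 · 4 · 27 = 100 → 2700.
Reducing modulo 29: 2700 = 93·29 + 3, so 27^19 ≡ 3.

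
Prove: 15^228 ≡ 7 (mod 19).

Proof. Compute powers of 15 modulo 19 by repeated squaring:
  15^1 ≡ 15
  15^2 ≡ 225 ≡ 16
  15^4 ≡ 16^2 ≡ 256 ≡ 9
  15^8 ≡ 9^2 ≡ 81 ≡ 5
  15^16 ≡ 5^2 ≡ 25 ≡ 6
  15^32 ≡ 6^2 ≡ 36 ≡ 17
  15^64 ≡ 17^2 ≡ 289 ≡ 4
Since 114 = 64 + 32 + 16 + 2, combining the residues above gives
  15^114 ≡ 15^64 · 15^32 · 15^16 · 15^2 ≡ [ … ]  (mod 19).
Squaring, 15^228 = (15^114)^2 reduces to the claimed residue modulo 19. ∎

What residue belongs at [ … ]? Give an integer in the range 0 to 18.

11

15^64 · 15^32 · 15^16 · 15^2 ≡ 4 · 17 · 6 · 16 = 6528.
6528 mod 19 = 11, so 15^114 ≡ 11 (mod 19).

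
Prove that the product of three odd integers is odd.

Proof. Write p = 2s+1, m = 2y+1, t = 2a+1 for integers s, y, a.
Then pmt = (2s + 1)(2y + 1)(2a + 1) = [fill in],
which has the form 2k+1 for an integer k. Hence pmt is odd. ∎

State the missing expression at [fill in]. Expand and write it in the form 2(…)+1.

2(4asy + 2as + 2ay + a + 2sy + s + y) + 1

Expanding: (2s + 1)(2y + 1)(2a + 1) = 8asy + 4as + 4ay + 2a + 4sy + 2s + 2y + 1.
Every term except the constant is even, so this is 2(4asy + 2as + 2ay + a + 2sy + s + y) + 1,
and 4asy + 2as + 2ay + a + 2sy + s + y ∈ ℤ gives the required form.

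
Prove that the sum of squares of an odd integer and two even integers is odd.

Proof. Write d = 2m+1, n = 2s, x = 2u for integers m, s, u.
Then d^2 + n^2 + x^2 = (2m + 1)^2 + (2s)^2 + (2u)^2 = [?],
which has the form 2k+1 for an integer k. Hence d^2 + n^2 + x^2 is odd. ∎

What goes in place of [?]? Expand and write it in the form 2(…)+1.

2(2m^2 + 2m + 2s^2 + 2u^2) + 1

(2m + 1)^2 + (2s)^2 + (2u)^2 = 4m^2 + 4m + 4s^2 + 4u^2 + 1
= 2(2m^2 + 2m + 2s^2 + 2u^2) + 1.
Since 2m^2 + 2m + 2s^2 + 2u^2 is an integer, the sum of squares is of the form 2k+1 for an integer k.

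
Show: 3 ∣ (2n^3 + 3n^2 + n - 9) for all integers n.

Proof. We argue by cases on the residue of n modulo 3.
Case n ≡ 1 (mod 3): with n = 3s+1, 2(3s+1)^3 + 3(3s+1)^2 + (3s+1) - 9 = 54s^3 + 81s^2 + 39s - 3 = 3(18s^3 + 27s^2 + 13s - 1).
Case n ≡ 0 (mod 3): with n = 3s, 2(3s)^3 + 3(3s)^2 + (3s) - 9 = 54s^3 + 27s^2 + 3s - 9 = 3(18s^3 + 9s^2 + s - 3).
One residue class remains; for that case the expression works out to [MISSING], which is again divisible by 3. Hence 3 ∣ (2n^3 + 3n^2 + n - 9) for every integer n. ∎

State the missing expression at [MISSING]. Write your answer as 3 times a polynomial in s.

3(18s^3 + 45s^2 + 37s + 7)

The residues treated are {1, 0}, so the missing case is n ≡ 2 (mod 3); write n = 3s+2.
Then 2(3s+2)^3 + 3(3s+2)^2 + (3s+2) - 9 = 54s^3 + 135s^2 + 111s + 21 = 3(18s^3 + 45s^2 + 37s + 7).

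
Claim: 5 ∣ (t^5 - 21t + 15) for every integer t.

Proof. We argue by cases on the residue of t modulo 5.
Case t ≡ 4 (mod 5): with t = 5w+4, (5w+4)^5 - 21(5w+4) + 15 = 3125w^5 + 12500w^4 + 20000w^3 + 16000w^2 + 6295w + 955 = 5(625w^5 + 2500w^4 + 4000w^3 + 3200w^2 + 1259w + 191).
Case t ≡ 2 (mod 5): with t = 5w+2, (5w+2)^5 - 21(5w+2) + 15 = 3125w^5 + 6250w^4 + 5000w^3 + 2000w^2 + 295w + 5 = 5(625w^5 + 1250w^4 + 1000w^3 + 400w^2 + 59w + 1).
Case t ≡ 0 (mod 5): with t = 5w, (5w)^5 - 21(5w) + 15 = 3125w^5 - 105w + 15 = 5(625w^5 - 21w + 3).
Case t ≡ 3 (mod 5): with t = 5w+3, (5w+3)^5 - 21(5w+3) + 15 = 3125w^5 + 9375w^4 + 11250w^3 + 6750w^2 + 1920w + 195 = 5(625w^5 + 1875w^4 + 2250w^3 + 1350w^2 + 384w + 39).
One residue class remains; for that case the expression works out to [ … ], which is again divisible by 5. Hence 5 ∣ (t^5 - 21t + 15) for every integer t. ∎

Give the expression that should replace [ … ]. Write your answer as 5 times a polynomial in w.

5(625w^5 + 625w^4 + 250w^3 + 50w^2 - 16w - 1)

Only t ≡ 1 (mod 5) is unaccounted for. Put t = 5w+1:
(5w+1)^5 - 21(5w+1) + 15 expands to 3125w^5 + 3125w^4 + 1250w^3 + 250w^2 - 80w - 5,
and factoring out 5 leaves 5(625w^5 + 625w^4 + 250w^3 + 50w^2 - 16w - 1).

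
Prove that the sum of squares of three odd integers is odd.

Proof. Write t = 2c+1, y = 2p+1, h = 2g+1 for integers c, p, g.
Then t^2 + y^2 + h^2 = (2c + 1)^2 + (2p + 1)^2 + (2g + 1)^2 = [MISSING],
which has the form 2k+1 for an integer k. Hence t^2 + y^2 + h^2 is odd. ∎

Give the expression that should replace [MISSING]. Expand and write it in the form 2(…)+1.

2(2c^2 + 2c + 2g^2 + 2g + 2p^2 + 2p + 1) + 1

Expanding: (2c + 1)^2 + (2p + 1)^2 + (2g + 1)^2 = 4c^2 + 4c + 4g^2 + 4g + 4p^2 + 4p + 3.
Every term except the constant is even, so this is 2(2c^2 + 2c + 2g^2 + 2g + 2p^2 + 2p + 1) + 1,
and 2c^2 + 2c + 2g^2 + 2g + 2p^2 + 2p + 1 ∈ ℤ gives the required form.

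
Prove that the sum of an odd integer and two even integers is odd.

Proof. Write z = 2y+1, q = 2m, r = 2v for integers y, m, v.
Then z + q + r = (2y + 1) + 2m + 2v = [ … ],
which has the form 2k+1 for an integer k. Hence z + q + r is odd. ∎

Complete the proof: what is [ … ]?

2(m + v + y) + 1

Expanding: (2y + 1) + 2m + 2v = 2m + 2v + 2y + 1.
Every term except the constant is even, so this is 2(m + v + y) + 1,
and m + v + y ∈ ℤ gives the required form.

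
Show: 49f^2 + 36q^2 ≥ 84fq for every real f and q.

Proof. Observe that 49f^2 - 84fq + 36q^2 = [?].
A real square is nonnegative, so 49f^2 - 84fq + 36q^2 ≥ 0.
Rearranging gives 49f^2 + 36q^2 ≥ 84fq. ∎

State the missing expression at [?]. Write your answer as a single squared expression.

49f^2 - 84fq + 36q^2 is a perfect-square trinomial: the outer terms are (7f)^2 and (6q)^2, and the cross term is -2·7f·6q.
So 49f^2 - 84fq + 36q^2 = (7f - 6q)^2 ≥ 0.

(7f - 6q)^2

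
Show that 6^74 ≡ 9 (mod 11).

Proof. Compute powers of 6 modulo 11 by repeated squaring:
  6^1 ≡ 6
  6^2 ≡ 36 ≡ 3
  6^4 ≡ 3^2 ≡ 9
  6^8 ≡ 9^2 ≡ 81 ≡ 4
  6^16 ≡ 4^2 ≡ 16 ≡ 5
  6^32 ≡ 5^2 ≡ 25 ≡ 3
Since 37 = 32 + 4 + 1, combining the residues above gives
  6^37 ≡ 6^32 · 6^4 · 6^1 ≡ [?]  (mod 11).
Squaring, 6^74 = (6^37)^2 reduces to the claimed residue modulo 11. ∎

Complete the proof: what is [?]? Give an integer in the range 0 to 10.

8

6^32 · 6^4 · 6^1 ≡ 3 · 9 · 6 = 162.
162 mod 11 = 8, so 6^37 ≡ 8 (mod 11).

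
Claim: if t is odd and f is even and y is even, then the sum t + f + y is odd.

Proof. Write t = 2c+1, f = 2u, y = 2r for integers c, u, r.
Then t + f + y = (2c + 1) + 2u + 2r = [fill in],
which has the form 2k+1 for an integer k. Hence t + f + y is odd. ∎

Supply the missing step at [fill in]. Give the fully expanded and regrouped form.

2(c + r + u) + 1

(2c + 1) + 2u + 2r = 2c + 2r + 2u + 1
= 2(c + r + u) + 1.
Since c + r + u is an integer, the sum is of the form 2k+1 for an integer k.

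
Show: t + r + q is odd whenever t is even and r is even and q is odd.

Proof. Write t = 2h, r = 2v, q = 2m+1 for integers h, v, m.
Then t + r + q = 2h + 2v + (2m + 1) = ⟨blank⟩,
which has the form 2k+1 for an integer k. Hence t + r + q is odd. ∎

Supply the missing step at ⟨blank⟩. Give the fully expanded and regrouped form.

Expanding: 2h + 2v + (2m + 1) = 2h + 2m + 2v + 1.
Every term except the constant is even, so this is 2(h + m + v) + 1,
and h + m + v ∈ ℤ gives the required form.

2(h + m + v) + 1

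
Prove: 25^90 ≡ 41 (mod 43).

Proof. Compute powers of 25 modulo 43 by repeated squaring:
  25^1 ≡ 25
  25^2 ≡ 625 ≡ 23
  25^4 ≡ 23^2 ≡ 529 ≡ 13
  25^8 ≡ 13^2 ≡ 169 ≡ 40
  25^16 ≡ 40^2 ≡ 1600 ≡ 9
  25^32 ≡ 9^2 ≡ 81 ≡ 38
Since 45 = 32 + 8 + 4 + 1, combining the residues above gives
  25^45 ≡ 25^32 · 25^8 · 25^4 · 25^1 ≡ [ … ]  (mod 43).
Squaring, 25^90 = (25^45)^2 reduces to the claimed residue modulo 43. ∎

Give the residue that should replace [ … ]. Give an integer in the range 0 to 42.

16

25^32 · 25^8 · 25^4 · 25^1 ≡ 38 · 40 · 13 · 25 = 494000.
494000 mod 43 = 16, so 25^45 ≡ 16 (mod 43).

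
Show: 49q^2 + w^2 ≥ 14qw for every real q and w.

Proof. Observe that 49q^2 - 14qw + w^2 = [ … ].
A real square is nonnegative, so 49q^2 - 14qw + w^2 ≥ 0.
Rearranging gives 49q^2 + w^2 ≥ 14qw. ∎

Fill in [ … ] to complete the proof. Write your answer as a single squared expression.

49q^2 - 14qw + w^2 is a perfect-square trinomial: the outer terms are (7q)^2 and (w)^2, and the cross term is -2·7q·w.
So 49q^2 - 14qw + w^2 = (7q - w)^2 ≥ 0.

(7q - w)^2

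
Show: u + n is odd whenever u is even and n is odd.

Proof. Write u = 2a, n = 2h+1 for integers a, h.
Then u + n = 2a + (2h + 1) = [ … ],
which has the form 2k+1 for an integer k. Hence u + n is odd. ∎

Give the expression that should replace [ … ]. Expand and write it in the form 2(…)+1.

2(a + h) + 1

Expanding: 2a + (2h + 1) = 2a + 2h + 1.
Every term except the constant is even, so this is 2(a + h) + 1,
and a + h ∈ ℤ gives the required form.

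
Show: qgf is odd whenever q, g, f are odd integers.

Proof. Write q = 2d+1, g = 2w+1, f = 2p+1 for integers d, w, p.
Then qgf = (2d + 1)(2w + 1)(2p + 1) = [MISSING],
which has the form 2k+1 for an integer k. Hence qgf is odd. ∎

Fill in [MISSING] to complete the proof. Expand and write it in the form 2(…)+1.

Expanding: (2d + 1)(2w + 1)(2p + 1) = 8dpw + 4dp + 4dw + 2d + 4pw + 2p + 2w + 1.
Every term except the constant is even, so this is 2(4dpw + 2dp + 2dw + d + 2pw + p + w) + 1,
and 4dpw + 2dp + 2dw + d + 2pw + p + w ∈ ℤ gives the required form.

2(4dpw + 2dp + 2dw + d + 2pw + p + w) + 1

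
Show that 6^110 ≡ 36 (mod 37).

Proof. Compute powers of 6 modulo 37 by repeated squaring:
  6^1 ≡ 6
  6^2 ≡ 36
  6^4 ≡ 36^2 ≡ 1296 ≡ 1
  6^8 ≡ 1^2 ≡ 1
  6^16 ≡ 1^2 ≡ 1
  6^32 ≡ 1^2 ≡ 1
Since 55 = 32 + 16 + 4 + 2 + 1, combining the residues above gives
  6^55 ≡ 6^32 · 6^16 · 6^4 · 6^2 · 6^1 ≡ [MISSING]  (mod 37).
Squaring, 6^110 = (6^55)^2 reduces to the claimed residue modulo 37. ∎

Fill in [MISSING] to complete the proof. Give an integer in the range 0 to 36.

31

Multiply the listed residues: 1 · 1 · 1 · 36 · 6 = 1 → 1 → 36 → 216.
Reducing modulo 37: 216 = 5·37 + 31, so 6^55 ≡ 31.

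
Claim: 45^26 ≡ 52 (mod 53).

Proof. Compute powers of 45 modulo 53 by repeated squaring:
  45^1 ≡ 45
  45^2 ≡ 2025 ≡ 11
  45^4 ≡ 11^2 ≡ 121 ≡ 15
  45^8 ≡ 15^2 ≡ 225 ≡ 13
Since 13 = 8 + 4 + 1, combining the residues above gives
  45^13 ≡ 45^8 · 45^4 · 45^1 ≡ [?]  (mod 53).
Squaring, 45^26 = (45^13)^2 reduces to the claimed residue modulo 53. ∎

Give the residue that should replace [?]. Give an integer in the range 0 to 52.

30

45^8 · 45^4 · 45^1 ≡ 13 · 15 · 45 = 8775.
8775 mod 53 = 30, so 45^13 ≡ 30 (mod 53).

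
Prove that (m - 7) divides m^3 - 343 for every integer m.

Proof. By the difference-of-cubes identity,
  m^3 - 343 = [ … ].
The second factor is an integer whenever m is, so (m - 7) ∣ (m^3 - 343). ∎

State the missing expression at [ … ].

Polynomial division of m^3 - 343 by m - 7 leaves remainder 0 and quotient m^2 + 7m + 49.
Hence m^3 - 343 = (m - 7)(m^2 + 7m + 49).

(m - 7)(m^2 + 7m + 49)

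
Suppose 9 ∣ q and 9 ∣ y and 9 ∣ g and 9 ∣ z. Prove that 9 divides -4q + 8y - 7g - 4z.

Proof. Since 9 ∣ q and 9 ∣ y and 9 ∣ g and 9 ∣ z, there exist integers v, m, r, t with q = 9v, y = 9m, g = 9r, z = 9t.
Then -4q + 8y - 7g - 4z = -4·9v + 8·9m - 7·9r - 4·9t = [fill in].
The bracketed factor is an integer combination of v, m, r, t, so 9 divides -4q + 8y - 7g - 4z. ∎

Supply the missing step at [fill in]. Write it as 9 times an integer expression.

9(8m - 7r - 4t - 4v)

Pull the common 9 out of every term: -4·9v + 8·9m - 7·9r - 4·9t = 9(8m - 7r - 4t - 4v).
8m - 7r - 4t - 4v is an integer, which exhibits the divisibility.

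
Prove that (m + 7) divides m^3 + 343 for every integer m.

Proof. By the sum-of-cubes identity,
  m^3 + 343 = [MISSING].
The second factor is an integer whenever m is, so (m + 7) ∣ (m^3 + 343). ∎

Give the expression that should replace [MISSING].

a^3 + b^3 = (a + b)(a^2 - ab + b^2). With a = m, b = 7:
m^3 + 343 = (m + 7)(m^2 - 7m + 49).

(m + 7)(m^2 - 7m + 49)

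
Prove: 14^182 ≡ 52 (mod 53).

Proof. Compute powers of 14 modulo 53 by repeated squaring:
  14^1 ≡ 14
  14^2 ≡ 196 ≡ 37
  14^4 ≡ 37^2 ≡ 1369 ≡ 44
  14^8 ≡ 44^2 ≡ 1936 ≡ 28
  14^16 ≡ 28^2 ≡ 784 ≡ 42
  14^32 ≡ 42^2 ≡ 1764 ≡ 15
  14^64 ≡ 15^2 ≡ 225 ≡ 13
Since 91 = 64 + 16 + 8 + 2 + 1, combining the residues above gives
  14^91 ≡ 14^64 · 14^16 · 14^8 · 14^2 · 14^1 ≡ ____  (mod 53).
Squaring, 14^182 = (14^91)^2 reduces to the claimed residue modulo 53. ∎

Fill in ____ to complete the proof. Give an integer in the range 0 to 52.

Multiply the listed residues: 13 · 42 · 28 · 37 · 14 = 546 → 15288 → 565656 → 7919184.
Reducing modulo 53: 7919184 = 149418·53 + 30, so 14^91 ≡ 30.

30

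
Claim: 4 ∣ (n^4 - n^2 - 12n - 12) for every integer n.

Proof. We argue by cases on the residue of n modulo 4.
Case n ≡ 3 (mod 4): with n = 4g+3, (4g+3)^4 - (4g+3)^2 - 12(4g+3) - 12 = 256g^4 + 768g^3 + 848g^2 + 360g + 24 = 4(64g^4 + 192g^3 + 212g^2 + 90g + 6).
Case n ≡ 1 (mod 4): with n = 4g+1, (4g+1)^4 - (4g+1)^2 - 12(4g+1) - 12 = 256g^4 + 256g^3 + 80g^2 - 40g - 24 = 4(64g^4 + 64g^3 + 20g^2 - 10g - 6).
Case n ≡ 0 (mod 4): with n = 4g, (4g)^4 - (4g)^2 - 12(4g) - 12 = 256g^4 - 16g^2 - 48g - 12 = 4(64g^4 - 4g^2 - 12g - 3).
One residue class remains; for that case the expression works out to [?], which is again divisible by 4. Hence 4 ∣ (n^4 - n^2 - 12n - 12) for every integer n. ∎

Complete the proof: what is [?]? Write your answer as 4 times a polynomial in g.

Only n ≡ 2 (mod 4) is unaccounted for. Put n = 4g+2:
(4g+2)^4 - (4g+2)^2 - 12(4g+2) - 12 expands to 256g^4 + 512g^3 + 368g^2 + 64g - 24,
and factoring out 4 leaves 4(64g^4 + 128g^3 + 92g^2 + 16g - 6).

4(64g^4 + 128g^3 + 92g^2 + 16g - 6)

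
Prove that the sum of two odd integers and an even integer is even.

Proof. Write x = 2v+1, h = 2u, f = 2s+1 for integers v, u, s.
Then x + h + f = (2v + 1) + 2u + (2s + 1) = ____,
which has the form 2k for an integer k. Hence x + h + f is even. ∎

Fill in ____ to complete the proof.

(2v + 1) + 2u + (2s + 1) = 2s + 2u + 2v + 2
= 2(s + u + v + 1).
Since s + u + v + 1 is an integer, the sum is of the form 2k for an integer k.

2(s + u + v + 1)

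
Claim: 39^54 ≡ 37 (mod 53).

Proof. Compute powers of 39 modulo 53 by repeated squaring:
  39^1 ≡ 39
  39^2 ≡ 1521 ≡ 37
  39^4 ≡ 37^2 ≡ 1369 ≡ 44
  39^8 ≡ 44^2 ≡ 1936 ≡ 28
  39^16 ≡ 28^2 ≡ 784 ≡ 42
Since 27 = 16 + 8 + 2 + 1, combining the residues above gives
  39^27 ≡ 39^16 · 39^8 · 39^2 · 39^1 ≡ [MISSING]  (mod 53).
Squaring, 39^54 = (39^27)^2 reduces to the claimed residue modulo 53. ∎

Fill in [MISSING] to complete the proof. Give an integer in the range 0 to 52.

14

39^16 · 39^8 · 39^2 · 39^1 ≡ 42 · 28 · 37 · 39 = 1696968.
1696968 mod 53 = 14, so 39^27 ≡ 14 (mod 53).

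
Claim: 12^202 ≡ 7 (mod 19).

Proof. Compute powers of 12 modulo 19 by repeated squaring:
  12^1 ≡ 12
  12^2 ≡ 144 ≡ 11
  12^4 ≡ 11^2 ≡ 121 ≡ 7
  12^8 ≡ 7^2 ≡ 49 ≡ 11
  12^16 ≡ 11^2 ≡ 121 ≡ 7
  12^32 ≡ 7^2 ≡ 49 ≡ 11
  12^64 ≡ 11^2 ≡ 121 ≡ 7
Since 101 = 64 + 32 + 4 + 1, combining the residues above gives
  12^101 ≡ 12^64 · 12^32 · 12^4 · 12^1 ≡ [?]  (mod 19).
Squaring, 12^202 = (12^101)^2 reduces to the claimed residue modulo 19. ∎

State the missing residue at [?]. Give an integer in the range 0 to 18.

8

Multiply the listed residues: 7 · 11 · 7 · 12 = 77 → 539 → 6468.
Reducing modulo 19: 6468 = 340·19 + 8, so 12^101 ≡ 8.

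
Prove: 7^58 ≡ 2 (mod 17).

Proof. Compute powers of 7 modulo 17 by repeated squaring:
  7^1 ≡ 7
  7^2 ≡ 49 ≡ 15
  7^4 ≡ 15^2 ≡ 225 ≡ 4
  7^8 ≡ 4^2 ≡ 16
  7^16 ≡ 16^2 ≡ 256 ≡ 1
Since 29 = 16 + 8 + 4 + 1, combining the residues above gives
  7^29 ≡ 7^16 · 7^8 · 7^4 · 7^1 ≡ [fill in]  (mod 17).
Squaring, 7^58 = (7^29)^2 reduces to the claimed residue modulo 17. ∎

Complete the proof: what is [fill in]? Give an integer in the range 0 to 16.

6

7^16 · 7^8 · 7^4 · 7^1 ≡ 1 · 16 · 4 · 7 = 448.
448 mod 17 = 6, so 7^29 ≡ 6 (mod 17).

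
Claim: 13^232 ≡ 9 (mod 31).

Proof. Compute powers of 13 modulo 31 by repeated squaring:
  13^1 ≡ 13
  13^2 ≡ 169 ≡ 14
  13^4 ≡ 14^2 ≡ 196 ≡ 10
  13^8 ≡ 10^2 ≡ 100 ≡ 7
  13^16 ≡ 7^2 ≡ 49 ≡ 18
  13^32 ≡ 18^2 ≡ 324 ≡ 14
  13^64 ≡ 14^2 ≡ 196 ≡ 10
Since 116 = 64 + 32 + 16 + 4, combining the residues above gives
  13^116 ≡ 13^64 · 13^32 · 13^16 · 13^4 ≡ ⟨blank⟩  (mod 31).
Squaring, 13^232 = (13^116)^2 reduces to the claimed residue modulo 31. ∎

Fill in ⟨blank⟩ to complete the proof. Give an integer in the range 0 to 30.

28

13^64 · 13^32 · 13^16 · 13^4 ≡ 10 · 14 · 18 · 10 = 25200.
25200 mod 31 = 28, so 13^116 ≡ 28 (mod 31).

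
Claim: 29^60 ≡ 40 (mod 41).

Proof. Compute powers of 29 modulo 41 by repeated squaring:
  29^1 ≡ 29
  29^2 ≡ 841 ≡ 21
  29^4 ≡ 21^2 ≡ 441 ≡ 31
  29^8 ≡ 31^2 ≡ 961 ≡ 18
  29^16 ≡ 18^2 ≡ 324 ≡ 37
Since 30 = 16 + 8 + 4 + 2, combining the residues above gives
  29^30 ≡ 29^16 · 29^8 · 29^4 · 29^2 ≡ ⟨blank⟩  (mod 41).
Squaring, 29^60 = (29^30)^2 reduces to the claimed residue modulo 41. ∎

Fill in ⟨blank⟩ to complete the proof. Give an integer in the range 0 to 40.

29^16 · 29^8 · 29^4 · 29^2 ≡ 37 · 18 · 31 · 21 = 433566.
433566 mod 41 = 32, so 29^30 ≡ 32 (mod 41).

32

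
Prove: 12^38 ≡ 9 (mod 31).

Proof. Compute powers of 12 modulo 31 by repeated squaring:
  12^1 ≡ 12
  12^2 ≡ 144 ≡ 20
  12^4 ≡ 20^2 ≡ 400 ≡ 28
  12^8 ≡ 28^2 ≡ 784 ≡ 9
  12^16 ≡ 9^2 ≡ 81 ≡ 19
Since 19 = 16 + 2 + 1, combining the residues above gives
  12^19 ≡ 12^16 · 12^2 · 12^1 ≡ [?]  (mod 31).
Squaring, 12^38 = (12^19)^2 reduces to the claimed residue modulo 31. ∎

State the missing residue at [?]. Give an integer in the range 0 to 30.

3

Multiply the listed residues: 19 · 20 · 12 = 380 → 4560.
Reducing modulo 31: 4560 = 147·31 + 3, so 12^19 ≡ 3.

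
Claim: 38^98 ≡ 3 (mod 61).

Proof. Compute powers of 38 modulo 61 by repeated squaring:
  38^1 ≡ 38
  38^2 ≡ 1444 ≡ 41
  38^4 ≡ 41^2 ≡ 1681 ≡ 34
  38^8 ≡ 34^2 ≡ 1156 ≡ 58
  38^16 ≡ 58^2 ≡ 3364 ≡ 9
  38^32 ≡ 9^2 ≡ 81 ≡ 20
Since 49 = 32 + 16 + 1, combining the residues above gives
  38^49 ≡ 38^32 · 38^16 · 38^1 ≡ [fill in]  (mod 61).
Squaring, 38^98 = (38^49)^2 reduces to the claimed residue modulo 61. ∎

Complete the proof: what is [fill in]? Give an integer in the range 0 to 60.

Multiply the listed residues: 20 · 9 · 38 = 180 → 6840.
Reducing modulo 61: 6840 = 112·61 + 8, so 38^49 ≡ 8.

8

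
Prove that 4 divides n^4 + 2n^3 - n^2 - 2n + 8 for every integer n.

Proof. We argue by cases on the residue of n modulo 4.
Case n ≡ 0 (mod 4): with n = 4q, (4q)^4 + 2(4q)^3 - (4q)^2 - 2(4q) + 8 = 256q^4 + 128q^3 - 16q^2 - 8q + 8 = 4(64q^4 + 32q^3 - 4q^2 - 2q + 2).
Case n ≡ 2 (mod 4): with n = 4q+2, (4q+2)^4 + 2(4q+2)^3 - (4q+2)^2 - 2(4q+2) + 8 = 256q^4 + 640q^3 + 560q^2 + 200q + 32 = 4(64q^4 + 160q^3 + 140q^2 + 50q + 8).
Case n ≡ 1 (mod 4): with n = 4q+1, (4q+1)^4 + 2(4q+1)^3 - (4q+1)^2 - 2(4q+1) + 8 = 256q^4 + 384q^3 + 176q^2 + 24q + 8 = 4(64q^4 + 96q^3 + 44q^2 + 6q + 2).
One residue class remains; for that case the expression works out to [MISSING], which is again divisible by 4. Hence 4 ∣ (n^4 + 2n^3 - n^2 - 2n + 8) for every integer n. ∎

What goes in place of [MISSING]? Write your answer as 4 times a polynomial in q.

Only n ≡ 3 (mod 4) is unaccounted for. Put n = 4q+3:
(4q+3)^4 + 2(4q+3)^3 - (4q+3)^2 - 2(4q+3) + 8 expands to 256q^4 + 896q^3 + 1136q^2 + 616q + 128,
and factoring out 4 leaves 4(64q^4 + 224q^3 + 284q^2 + 154q + 32).

4(64q^4 + 224q^3 + 284q^2 + 154q + 32)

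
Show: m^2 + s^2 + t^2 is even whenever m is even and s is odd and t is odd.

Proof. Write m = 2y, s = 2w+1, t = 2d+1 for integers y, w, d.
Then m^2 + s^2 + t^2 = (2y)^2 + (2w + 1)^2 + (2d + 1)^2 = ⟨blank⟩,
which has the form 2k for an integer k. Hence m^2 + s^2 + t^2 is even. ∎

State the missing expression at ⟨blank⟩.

2(2d^2 + 2d + 2w^2 + 2w + 2y^2 + 1)

(2y)^2 + (2w + 1)^2 + (2d + 1)^2 = 4d^2 + 4d + 4w^2 + 4w + 4y^2 + 2
= 2(2d^2 + 2d + 2w^2 + 2w + 2y^2 + 1).
Since 2d^2 + 2d + 2w^2 + 2w + 2y^2 + 1 is an integer, the sum of squares is of the form 2k for an integer k.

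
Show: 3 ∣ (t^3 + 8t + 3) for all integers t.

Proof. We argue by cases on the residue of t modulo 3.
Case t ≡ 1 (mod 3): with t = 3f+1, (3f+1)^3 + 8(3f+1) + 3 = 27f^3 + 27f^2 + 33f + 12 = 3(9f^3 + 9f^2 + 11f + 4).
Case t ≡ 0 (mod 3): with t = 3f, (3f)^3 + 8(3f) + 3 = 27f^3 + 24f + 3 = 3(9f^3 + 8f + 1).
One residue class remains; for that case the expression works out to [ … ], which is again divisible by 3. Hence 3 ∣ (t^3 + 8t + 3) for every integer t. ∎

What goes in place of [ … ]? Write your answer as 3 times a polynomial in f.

The residues treated are {1, 0}, so the missing case is t ≡ 2 (mod 3); write t = 3f+2.
Then (3f+2)^3 + 8(3f+2) + 3 = 27f^3 + 54f^2 + 60f + 27 = 3(9f^3 + 18f^2 + 20f + 9).

3(9f^3 + 18f^2 + 20f + 9)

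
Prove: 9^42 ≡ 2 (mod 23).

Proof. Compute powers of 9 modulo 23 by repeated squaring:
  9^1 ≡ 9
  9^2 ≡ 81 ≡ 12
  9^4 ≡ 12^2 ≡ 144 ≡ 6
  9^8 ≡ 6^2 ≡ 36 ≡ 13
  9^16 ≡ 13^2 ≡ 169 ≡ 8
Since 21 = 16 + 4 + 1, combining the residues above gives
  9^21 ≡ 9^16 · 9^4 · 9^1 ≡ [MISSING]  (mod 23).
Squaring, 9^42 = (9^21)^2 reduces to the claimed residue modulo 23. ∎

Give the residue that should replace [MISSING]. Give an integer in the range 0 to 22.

9^16 · 9^4 · 9^1 ≡ 8 · 6 · 9 = 432.
432 mod 23 = 18, so 9^21 ≡ 18 (mod 23).

18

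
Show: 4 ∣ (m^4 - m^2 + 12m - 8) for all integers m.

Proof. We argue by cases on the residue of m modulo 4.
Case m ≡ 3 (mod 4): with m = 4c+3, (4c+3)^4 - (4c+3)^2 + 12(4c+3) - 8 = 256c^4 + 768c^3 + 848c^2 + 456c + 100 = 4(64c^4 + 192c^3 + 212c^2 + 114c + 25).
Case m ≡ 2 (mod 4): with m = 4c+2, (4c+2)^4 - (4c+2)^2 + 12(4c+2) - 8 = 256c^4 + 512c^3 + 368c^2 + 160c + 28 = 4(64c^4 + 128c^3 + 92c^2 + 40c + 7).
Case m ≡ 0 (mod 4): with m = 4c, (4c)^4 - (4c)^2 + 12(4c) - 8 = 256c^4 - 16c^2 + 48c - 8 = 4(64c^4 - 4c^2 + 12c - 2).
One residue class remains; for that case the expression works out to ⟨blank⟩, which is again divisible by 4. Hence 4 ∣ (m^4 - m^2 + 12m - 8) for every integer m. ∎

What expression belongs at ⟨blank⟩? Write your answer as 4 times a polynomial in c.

The residues treated are {3, 2, 0}, so the missing case is m ≡ 1 (mod 4); write m = 4c+1.
Then (4c+1)^4 - (4c+1)^2 + 12(4c+1) - 8 = 256c^4 + 256c^3 + 80c^2 + 56c + 4 = 4(64c^4 + 64c^3 + 20c^2 + 14c + 1).

4(64c^4 + 64c^3 + 20c^2 + 14c + 1)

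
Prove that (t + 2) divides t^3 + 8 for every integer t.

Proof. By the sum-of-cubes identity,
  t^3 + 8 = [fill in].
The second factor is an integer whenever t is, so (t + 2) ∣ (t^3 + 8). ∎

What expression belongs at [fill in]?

(t + 2)(t^2 - 2t + 4)

a^3 + b^3 = (a + b)(a^2 - ab + b^2). With a = t, b = 2:
t^3 + 8 = (t + 2)(t^2 - 2t + 4).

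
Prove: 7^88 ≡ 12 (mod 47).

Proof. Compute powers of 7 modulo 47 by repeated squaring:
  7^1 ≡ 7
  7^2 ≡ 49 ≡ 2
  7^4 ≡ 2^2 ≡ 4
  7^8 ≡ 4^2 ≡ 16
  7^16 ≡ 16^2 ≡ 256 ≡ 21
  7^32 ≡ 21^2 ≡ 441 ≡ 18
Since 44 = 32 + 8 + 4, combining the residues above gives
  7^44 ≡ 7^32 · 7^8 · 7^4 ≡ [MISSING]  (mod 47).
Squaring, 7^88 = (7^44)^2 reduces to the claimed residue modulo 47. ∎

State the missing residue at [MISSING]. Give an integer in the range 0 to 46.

24

7^32 · 7^8 · 7^4 ≡ 18 · 16 · 4 = 1152.
1152 mod 47 = 24, so 7^44 ≡ 24 (mod 47).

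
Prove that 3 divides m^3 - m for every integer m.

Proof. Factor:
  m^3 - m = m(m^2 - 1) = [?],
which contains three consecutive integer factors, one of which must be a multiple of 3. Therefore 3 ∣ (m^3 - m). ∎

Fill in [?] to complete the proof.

(m - 1)m(m + 1)

m(m^2 - 1) = m(m - 1)(m + 1) = (m - 1)m(m + 1).
These three factors are consecutive integers, so their product is divisible by 3.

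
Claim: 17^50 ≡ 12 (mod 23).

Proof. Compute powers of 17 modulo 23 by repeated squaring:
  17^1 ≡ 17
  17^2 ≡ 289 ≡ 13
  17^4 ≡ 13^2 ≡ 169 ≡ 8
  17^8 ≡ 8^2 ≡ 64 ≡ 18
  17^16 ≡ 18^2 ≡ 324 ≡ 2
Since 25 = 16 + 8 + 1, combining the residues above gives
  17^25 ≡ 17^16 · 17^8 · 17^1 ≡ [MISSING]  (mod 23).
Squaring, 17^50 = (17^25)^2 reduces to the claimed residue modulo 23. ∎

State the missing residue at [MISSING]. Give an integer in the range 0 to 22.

14

Multiply the listed residues: 2 · 18 · 17 = 36 → 612.
Reducing modulo 23: 612 = 26·23 + 14, so 17^25 ≡ 14.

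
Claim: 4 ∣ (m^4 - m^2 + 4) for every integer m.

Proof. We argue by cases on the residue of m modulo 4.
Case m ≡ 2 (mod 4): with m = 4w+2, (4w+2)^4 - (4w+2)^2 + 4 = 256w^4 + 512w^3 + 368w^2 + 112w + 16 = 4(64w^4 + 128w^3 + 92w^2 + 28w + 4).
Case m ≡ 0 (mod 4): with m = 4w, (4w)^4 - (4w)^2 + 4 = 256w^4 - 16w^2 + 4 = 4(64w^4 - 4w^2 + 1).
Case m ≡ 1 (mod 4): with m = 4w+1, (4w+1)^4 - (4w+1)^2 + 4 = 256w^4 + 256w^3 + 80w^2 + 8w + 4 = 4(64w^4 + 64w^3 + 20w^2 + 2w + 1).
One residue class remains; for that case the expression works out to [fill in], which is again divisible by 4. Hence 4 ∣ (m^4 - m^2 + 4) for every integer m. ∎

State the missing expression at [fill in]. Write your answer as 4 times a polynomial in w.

4(64w^4 + 192w^3 + 212w^2 + 102w + 19)

Only m ≡ 3 (mod 4) is unaccounted for. Put m = 4w+3:
(4w+3)^4 - (4w+3)^2 + 4 expands to 256w^4 + 768w^3 + 848w^2 + 408w + 76,
and factoring out 4 leaves 4(64w^4 + 192w^3 + 212w^2 + 102w + 19).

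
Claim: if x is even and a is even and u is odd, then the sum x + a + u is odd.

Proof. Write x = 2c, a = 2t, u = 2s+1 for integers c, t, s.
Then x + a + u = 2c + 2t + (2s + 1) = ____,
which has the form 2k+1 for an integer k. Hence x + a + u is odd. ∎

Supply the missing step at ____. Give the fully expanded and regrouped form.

2(c + s + t) + 1

2c + 2t + (2s + 1) = 2c + 2s + 2t + 1
= 2(c + s + t) + 1.
Since c + s + t is an integer, the sum is of the form 2k+1 for an integer k.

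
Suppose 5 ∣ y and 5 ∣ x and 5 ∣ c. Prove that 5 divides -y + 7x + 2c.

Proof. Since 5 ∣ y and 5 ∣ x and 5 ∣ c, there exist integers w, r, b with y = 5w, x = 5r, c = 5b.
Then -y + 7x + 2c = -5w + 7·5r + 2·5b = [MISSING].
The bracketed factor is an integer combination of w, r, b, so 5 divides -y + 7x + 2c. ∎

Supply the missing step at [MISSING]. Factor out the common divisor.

5(2b + 7r - w)

Pull the common 5 out of every term: -5w + 7·5r + 2·5b = 5(2b + 7r - w).
2b + 7r - w is an integer, which exhibits the divisibility.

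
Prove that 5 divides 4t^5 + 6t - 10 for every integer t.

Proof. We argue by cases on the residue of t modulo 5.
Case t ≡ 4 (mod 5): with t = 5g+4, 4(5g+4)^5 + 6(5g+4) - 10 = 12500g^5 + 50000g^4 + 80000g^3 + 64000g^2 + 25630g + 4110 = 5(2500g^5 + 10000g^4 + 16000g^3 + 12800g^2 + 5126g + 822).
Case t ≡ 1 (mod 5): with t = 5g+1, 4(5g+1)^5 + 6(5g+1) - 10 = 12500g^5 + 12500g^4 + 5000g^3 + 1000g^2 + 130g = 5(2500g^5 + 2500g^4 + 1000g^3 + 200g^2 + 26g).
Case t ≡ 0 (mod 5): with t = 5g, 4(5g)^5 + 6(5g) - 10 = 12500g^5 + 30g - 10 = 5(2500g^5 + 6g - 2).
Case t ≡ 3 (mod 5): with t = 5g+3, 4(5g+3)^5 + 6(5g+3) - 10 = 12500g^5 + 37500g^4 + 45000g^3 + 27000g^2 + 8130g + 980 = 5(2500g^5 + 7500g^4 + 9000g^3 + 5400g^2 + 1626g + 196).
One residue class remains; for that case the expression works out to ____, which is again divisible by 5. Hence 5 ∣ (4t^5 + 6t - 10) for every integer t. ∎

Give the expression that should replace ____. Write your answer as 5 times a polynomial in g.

5(2500g^5 + 5000g^4 + 4000g^3 + 1600g^2 + 326g + 26)

The residues treated are {4, 1, 0, 3}, so the missing case is t ≡ 2 (mod 5); write t = 5g+2.
Then 4(5g+2)^5 + 6(5g+2) - 10 = 12500g^5 + 25000g^4 + 20000g^3 + 8000g^2 + 1630g + 130 = 5(2500g^5 + 5000g^4 + 4000g^3 + 1600g^2 + 326g + 26).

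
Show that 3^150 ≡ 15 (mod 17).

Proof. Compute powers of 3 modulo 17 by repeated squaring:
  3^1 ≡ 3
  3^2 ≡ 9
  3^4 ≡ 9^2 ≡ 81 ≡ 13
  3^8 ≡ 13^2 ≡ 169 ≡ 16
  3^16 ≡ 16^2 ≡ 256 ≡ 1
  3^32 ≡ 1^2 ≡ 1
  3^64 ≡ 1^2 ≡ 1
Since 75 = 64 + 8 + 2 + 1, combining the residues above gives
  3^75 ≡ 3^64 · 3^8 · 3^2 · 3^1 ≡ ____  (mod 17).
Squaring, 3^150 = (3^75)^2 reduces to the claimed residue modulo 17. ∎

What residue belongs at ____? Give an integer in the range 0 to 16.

7

3^64 · 3^8 · 3^2 · 3^1 ≡ 1 · 16 · 9 · 3 = 432.
432 mod 17 = 7, so 3^75 ≡ 7 (mod 17).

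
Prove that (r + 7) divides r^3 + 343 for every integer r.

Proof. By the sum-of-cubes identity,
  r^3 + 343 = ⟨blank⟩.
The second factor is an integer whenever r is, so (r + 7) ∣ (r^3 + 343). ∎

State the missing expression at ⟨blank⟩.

Polynomial division of r^3 + 343 by r + 7 leaves remainder 0 and quotient r^2 - 7r + 49.
Hence r^3 + 343 = (r + 7)(r^2 - 7r + 49).

(r + 7)(r^2 - 7r + 49)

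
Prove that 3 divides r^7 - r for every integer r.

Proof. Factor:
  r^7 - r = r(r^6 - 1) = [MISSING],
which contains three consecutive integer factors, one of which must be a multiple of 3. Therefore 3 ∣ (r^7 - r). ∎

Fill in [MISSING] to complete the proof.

(r - 1)r(r + 1)(r^4 + r^2 + 1)

r^6 - 1 = (r^2 - 1)(r^4 + r^2 + 1), and r^2 - 1 = (r-1)(r+1).
So r(r^6 - 1) = (r - 1)r(r + 1)(r^4 + r^2 + 1).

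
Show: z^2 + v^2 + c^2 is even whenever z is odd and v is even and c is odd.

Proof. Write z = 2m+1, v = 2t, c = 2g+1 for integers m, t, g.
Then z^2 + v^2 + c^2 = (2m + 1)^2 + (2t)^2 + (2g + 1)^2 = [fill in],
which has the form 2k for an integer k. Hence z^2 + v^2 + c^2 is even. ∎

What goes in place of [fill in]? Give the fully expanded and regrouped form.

2(2g^2 + 2g + 2m^2 + 2m + 2t^2 + 1)

(2m + 1)^2 + (2t)^2 + (2g + 1)^2 = 4g^2 + 4g + 4m^2 + 4m + 4t^2 + 2
= 2(2g^2 + 2g + 2m^2 + 2m + 2t^2 + 1).
Since 2g^2 + 2g + 2m^2 + 2m + 2t^2 + 1 is an integer, the sum of squares is of the form 2k for an integer k.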